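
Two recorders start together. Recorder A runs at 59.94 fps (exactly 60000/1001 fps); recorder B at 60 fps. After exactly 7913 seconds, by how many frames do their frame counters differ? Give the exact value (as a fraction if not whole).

474780/1001 frames

A emits 60000/1001 × 7913 = 474780000/1001 frames; B emits 60 × 7913 = 474780.
Difference = 474780/1001 frames (≈ 474.3057); B is ahead of A.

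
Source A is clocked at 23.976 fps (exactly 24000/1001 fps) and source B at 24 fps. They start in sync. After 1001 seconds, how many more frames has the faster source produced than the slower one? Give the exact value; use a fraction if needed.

24 frames

A emits 24000/1001 × 1001 = 24000 frames; B emits 24 × 1001 = 24024.
Difference = 24 frames; B is ahead of A.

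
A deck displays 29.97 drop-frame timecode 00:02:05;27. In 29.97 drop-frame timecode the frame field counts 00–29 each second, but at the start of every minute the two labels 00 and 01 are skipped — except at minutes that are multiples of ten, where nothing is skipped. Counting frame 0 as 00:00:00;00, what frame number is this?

Complete 10-minute blocks: 0, each 17982 frames → 0.
Remaining 2 whole minutes in the current block: 1800 + 1 × 1798 = 3598 frames.
Within the current minute: 5 × 30 + 27 − 2 = 175 (labels ;00/;01 skipped at this minute). Total = 0 + 3598 + 175 = 3773.

3773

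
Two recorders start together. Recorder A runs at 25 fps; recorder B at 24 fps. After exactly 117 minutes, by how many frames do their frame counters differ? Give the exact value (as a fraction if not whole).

7020 frames

117 min = 7020 s.
A emits 25 × 7020 = 175500 frames; B emits 24 × 7020 = 168480.
Difference = 7020 frames; B is behind A.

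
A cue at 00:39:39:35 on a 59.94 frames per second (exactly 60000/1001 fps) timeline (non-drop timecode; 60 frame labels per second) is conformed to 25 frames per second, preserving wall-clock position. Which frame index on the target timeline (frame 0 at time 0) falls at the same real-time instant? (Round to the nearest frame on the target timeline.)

frame 59549

Source frame index: (0×3600 + 39×60 + 39) × 60 + 35 = 142775.
Real time: 142775 / (60000/1001) = 5716711/2400 s.
Target frame: (5716711/2400) × (25) = 5716711/96 ≈ 59549.073 → 59549.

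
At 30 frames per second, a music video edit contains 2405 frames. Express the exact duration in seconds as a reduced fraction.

Running time = 2405 ÷ (30) = 2405 × 1/30 = 481/6 s.

481/6 seconds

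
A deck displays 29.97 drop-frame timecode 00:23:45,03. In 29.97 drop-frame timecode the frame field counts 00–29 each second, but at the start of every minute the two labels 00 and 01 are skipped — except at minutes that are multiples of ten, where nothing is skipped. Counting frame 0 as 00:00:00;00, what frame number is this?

As if non-drop at 30 labels/s: (0 × 3600 + 23 × 60 + 45) × 30 + 3 = 42753.
Minute boundaries passed: 23; those not divisible by 10: 23 − 2 = 21; dropped labels = 2 × 21 = 42.
Actual frame index = 42753 − 42 = 42711.

42711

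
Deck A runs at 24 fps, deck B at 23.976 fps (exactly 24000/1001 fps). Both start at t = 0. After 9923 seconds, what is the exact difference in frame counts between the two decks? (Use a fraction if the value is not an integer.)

238152/1001 frames

A emits 24 × 9923 = 238152 frames; B emits 24000/1001 × 9923 = 238152000/1001.
Difference = 238152/1001 frames (≈ 237.9141); B is behind A.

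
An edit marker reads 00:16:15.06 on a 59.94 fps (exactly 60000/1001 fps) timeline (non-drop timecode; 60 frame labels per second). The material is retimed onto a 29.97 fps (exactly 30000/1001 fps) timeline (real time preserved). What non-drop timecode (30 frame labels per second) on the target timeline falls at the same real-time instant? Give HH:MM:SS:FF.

00:16:15:03

Source frame index: (0×3600 + 16×60 + 15) × 60 + 6 = 58506.
Real time: 58506 / (60000/1001) = 9760751/10000 s.
Target frame: (9760751/10000) × (30000/1001) = 29253.
At 30 labels/s: frame 29253 → 00:16:15:03.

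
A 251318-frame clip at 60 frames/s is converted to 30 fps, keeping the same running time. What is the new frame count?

Target frames = source frames × (target rate / source rate) = 251318 × (30)/(60) = 251318 × 1/2 = 125659.

125659 frames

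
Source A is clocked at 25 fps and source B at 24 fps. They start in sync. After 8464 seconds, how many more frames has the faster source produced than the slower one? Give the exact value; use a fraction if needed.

A emits 25 × 8464 = 211600 frames; B emits 24 × 8464 = 203136.
Difference = 8464 frames; B is behind A.

8464 frames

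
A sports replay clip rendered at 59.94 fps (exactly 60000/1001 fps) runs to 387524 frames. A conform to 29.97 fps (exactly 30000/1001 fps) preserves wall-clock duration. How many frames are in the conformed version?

193762 frames

Target frames = source frames × (target rate / source rate) = 387524 × (30000/1001)/(60000/1001) = 387524 × 1/2 = 193762.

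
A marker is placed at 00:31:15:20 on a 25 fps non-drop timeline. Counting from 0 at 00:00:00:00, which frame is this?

Total seconds to the label: (0 × 3600 + 31 × 60 + 15) = 1875.
Frame index = 1875 × 25 + 20 = 46895.

frame 46895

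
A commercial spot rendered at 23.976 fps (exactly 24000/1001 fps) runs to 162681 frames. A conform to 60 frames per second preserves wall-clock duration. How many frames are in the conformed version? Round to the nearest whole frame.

Frames at target rate = 162681 × (60) / (24000/1001) = 162843681/400 ≈ 407109.203.
Nearest whole frame: 407109.

407109 frames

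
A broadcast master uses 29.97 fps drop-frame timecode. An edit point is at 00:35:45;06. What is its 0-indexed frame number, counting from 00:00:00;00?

64292

Complete 10-minute blocks: 3, each 17982 frames → 53946.
Remaining 5 whole minutes in the current block: 1800 + 4 × 1798 = 8992 frames.
Within the current minute: 45 × 30 + 6 − 2 = 1354 (labels ;00/;01 skipped at this minute). Total = 53946 + 8992 + 1354 = 64292.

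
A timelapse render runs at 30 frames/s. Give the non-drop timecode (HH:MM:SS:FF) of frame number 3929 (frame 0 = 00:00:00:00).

00:02:10:29

3929 ÷ 30 = 130 full seconds, remainder 29 frames.
130 s = 0 h 2 min 10 s.
Timecode: 00:02:10:29.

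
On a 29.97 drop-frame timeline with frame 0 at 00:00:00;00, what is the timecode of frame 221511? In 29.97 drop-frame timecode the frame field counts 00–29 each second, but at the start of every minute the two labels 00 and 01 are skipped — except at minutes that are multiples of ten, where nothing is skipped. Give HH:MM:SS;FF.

02:03:11;03

Ten DF minutes hold 17982 frames, so frame 221511 lies in block 12 (frames 215784–233765) with 5727 frames into that block.
The block's first minute is 1800 frames and the rest 1798 each; 5727 frames reaches minute 3, so 12 × 18 + 3 × 2 = 222 labels have been skipped so far.
Adding those back, label number 221511 + 222 = 221733 at 30 labels/s is 7391 s + 3 f = 2 h 3 min 11 s frame 3, i.e. 02:03:11;03.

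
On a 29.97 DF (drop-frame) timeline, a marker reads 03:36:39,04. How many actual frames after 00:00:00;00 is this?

As if non-drop at 30 labels/s: (3 × 3600 + 36 × 60 + 39) × 30 + 4 = 389974.
Minute boundaries passed: 216; those not divisible by 10: 216 − 21 = 195; dropped labels = 2 × 195 = 390.
Actual frame index = 389974 − 390 = 389584.

389584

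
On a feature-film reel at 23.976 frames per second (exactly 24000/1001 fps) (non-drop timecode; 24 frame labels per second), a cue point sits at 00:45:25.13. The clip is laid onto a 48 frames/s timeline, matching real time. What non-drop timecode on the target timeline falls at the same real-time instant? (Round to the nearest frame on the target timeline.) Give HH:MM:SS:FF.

Source frame index: (0×3600 + 45×60 + 25) × 24 + 13 = 65413.
Real time: 65413 / (24000/1001) = 65478413/24000 s.
Target frame: (65478413/24000) × (48) = 65478413/500 ≈ 130956.826 → 130957.
At 48 labels/s: frame 130957 → 00:45:28:13.

00:45:28:13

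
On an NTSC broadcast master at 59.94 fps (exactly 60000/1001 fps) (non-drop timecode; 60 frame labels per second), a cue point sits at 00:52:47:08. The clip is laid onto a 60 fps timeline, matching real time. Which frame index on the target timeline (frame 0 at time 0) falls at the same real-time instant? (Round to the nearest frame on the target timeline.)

frame 190218

Source frame index: (0×3600 + 52×60 + 47) × 60 + 8 = 190028.
Real time: 190028 / (60000/1001) = 47554507/15000 s.
Target frame: (47554507/15000) × (60) = 47554507/250 ≈ 190218.028 → 190218.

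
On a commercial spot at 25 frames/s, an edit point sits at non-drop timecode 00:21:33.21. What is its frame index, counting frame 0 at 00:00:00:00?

Total seconds to the label: (0 × 3600 + 21 × 60 + 33) = 1293.
Frame index = 1293 × 25 + 21 = 32346.

frame 32346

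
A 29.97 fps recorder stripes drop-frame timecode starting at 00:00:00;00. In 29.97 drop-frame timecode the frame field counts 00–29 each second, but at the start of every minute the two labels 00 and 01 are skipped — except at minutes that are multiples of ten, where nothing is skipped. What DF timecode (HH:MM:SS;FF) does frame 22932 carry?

00:12:45;04

Each 10-minute DF block holds 10 × 60 × 30 − 9 × 2 = 17982 frames. 22932 ÷ 17982 → 1 full block, remainder 4950.
Within the partial block the first minute is 1800 frames and each further minute 1798, so 2 further minute boundaries passed. Total skipped labels = 18 × 1 + 2 × 2 = 22.
Non-drop label index = 22932 + 22 = 22954; at 30 labels/s that is 00:12:45:04, i.e. DF 00:12:45;04.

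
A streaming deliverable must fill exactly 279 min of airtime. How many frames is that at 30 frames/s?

502200 frames

279 min = 16740 s.
Frames = 16740 × 30 = 502200.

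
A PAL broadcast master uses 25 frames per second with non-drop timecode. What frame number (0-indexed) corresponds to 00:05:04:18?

7618

Total seconds to the label: (0 × 3600 + 5 × 60 + 4) = 304.
Frame index = 304 × 25 + 18 = 7618.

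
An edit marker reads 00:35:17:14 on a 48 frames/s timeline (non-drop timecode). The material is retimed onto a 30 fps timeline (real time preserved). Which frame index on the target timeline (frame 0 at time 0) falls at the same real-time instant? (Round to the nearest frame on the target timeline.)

Source frame index: (0×3600 + 35×60 + 17) × 48 + 14 = 101630.
Real time: 101630 / (48) = 50815/24 s.
Target frame: (50815/24) × (30) = 254075/4 ≈ 63518.750 → 63519.

frame 63519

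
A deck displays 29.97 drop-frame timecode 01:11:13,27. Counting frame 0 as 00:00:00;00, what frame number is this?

128089

As if non-drop at 30 labels/s: (1 × 3600 + 11 × 60 + 13) × 30 + 27 = 128217.
Minute boundaries passed: 71; those not divisible by 10: 71 − 7 = 64; dropped labels = 2 × 64 = 128.
Actual frame index = 128217 − 128 = 128089.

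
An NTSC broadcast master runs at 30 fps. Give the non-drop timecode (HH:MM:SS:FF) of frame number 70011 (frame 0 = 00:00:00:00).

00:38:53:21

70011 ÷ 30 = 2333 full seconds, remainder 21 frames.
2333 s = 0 h 38 min 53 s.
Timecode: 00:38:53:21.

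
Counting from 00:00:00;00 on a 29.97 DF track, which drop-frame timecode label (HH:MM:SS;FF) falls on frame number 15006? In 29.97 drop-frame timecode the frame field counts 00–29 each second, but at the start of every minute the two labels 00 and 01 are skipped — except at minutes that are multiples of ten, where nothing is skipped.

Each 10-minute DF block holds 10 × 60 × 30 − 9 × 2 = 17982 frames. 15006 ÷ 17982 → 0 full blocks, remainder 15006.
Within the partial block the first minute is 1800 frames and each further minute 1798, so 8 further minute boundaries passed. Total skipped labels = 18 × 0 + 2 × 8 = 16.
Non-drop label index = 15006 + 16 = 15022; at 30 labels/s that is 00:08:20:22, i.e. DF 00:08:20;22.

00:08:20;22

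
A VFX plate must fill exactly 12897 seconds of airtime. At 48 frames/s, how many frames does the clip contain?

619056 frames

Frames = 12897 × 48 = 619056.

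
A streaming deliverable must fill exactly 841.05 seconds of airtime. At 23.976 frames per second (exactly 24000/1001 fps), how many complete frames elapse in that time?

Frames = 841.05 × 24000/1001 = 2883600/143 ≈ 20165.0350.
Complete frames: 20165.

20165 frames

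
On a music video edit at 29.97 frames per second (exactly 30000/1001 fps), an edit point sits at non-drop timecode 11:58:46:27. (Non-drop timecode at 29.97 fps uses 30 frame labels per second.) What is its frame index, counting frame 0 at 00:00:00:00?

frame 1293807

Total seconds to the label: (11 × 3600 + 58 × 60 + 46) = 43126.
Frame index = 43126 × 30 + 27 = 1293807.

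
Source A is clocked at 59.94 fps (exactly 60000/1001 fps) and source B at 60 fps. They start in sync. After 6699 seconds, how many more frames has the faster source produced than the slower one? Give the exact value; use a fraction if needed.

A emits 60000/1001 × 6699 = 5220000/13 frames; B emits 60 × 6699 = 401940.
Difference = 5220/13 frames (≈ 401.5385); B is ahead of A.

5220/13 frames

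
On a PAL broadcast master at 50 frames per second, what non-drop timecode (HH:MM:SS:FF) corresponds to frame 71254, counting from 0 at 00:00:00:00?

00:23:45:04

71254 ÷ 50 = 1425 full seconds, remainder 4 frames.
1425 s = 0 h 23 min 45 s.
Timecode: 00:23:45:04.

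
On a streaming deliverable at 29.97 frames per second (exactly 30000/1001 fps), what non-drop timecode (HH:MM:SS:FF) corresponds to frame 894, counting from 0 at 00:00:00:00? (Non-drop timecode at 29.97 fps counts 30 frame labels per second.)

894 ÷ 30 = 29 full seconds, remainder 24 frames.
29 s = 0 h 0 min 29 s.
Timecode: 00:00:29:24.

00:00:29:24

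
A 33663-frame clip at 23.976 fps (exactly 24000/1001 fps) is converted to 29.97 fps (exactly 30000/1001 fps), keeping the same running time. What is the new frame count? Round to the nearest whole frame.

Frames at target rate = 33663 × (30000/1001) / (24000/1001) = 168315/4 ≈ 42078.750.
Nearest whole frame: 42079.

42079 frames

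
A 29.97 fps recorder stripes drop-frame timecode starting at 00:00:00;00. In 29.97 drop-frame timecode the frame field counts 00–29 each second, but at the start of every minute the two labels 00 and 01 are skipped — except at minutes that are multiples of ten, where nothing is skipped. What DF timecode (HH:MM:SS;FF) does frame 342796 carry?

Each 10-minute DF block holds 10 × 60 × 30 − 9 × 2 = 17982 frames. 342796 ÷ 17982 → 19 full blocks, remainder 1138.
Within the partial block the first minute is 1800 frames and each further minute 1798, so 0 further minute boundaries passed. Total skipped labels = 18 × 19 + 2 × 0 = 342.
Non-drop label index = 342796 + 342 = 343138; at 30 labels/s that is 03:10:37:28, i.e. DF 03:10:37;28.

03:10:37;28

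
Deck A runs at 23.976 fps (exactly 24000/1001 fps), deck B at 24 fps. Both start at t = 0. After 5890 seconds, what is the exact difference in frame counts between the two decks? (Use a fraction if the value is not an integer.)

A emits 24000/1001 × 5890 = 141360000/1001 frames; B emits 24 × 5890 = 141360.
Difference = 141360/1001 frames (≈ 141.2188); B is ahead of A.

141360/1001 frames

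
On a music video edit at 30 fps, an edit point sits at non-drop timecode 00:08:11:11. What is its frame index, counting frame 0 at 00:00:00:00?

Total seconds to the label: (0 × 3600 + 8 × 60 + 11) = 491.
Frame index = 491 × 30 + 11 = 14741.

frame 14741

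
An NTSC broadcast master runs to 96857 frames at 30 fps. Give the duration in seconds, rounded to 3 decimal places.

Running time = 96857 × 1/30 = 96857/30 s ≈ 3228.567 s.

3228.567 seconds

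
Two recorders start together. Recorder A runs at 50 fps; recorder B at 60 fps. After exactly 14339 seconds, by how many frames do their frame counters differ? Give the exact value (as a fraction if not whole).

A emits 50 × 14339 = 716950 frames; B emits 60 × 14339 = 860340.
Difference = 143390 frames; B is ahead of A.

143390 frames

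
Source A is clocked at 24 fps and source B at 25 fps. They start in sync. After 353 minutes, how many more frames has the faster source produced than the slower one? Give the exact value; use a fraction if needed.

21180 frames

353 min = 21180 s.
A emits 24 × 21180 = 508320 frames; B emits 25 × 21180 = 529500.
Difference = 21180 frames; B is ahead of A.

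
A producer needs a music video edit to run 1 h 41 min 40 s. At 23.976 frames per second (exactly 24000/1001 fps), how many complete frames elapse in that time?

146253 frames

1 h 41 min 40 s = 6100 s.
Frames = 6100 × 24000/1001 = 146400000/1001 ≈ 146253.7463.
Complete frames: 146253.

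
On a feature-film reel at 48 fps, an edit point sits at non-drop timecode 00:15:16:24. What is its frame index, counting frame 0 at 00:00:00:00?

Total seconds to the label: (0 × 3600 + 15 × 60 + 16) = 916.
Frame index = 916 × 48 + 24 = 43992.

43992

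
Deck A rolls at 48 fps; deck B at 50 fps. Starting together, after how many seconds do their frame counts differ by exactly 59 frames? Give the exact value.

29.5 seconds

The gap grows by |50 − 48| = 2 frames per second.
Time for a 59-frame gap: 59 ÷ (2) = 29.5 s.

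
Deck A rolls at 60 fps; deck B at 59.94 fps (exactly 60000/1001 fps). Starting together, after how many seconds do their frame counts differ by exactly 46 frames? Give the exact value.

23023/30 seconds

The gap grows by |60000/1001 − 60| = 60/1001 frames per second.
Time for a 46-frame gap: 46 ÷ (60/1001) = 23023/30 s.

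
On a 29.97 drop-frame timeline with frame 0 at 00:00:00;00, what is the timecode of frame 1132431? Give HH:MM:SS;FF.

Ten DF minutes hold 17982 frames, so frame 1132431 lies in block 62 (frames 1114884–1132865) with 17547 frames into that block.
The block's first minute is 1800 frames and the rest 1798 each; 17547 frames reaches minute 9, so 62 × 18 + 9 × 2 = 1134 labels have been skipped so far.
Adding those back, label number 1132431 + 1134 = 1133565 at 30 labels/s is 37785 s + 15 f = 10 h 29 min 45 s frame 15, i.e. 10:29:45;15.

10:29:45;15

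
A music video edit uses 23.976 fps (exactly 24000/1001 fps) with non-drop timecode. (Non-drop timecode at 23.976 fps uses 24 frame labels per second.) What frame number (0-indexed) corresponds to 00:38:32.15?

55503

Total seconds to the label: (0 × 3600 + 38 × 60 + 32) = 2312.
Frame index = 2312 × 24 + 15 = 55503.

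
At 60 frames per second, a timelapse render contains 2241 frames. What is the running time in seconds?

Running time = 2241 / (60) = 37.35 s.

37.35 seconds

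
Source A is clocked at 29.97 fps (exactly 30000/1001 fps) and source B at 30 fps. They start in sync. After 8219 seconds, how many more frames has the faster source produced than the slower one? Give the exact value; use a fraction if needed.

A emits 30000/1001 × 8219 = 246570000/1001 frames; B emits 30 × 8219 = 246570.
Difference = 246570/1001 frames (≈ 246.3237); B is ahead of A.

246570/1001 frames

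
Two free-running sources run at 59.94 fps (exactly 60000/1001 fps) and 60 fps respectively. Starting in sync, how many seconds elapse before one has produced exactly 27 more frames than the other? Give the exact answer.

450.45 seconds

The gap grows by |60 − 60000/1001| = 60/1001 frames per second.
Time for a 27-frame gap: 27 ÷ (60/1001) = 450.45 s.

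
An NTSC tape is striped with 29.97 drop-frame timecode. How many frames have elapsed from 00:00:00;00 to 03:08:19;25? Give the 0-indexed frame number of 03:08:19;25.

338655

As if non-drop at 30 labels/s: (3 × 3600 + 8 × 60 + 19) × 30 + 25 = 338995.
Minute boundaries passed: 188; those not divisible by 10: 188 − 18 = 170; dropped labels = 2 × 170 = 340.
Actual frame index = 338995 − 340 = 338655.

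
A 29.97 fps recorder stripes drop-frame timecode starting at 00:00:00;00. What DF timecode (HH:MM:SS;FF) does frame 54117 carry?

00:30:05;21

Each 10-minute DF block holds 10 × 60 × 30 − 9 × 2 = 17982 frames. 54117 ÷ 17982 → 3 full blocks, remainder 171.
Within the partial block the first minute is 1800 frames and each further minute 1798, so 0 further minute boundaries passed. Total skipped labels = 18 × 3 + 2 × 0 = 54.
Non-drop label index = 54117 + 54 = 54171; at 30 labels/s that is 00:30:05:21, i.e. DF 00:30:05;21.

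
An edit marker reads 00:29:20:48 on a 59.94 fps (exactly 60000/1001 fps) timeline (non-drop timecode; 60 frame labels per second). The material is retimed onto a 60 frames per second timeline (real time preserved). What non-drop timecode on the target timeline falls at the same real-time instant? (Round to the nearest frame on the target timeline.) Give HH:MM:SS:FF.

00:29:22:34

Source frame index: (0×3600 + 29×60 + 20) × 60 + 48 = 105648.
Real time: 105648 / (60000/1001) = 2203201/1250 s.
Target frame: (2203201/1250) × (60) = 13219206/125 ≈ 105753.648 → 105754.
At 60 labels/s: frame 105754 → 00:29:22:34.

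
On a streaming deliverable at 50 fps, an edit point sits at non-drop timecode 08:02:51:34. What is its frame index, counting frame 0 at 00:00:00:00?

1448584

Total seconds to the label: (8 × 3600 + 2 × 60 + 51) = 28971.
Frame index = 28971 × 50 + 34 = 1448584.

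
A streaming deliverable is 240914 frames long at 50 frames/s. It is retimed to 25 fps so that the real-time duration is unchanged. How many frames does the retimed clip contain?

120457 frames

Target frames = source frames × (target rate / source rate) = 240914 × (25)/(50) = 240914 × 1/2 = 120457.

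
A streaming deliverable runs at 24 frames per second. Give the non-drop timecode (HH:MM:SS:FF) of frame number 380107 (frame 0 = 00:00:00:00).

380107 ÷ 24 = 15837 full seconds, remainder 19 frames.
15837 s = 4 h 23 min 57 s.
Timecode: 04:23:57:19.

04:23:57:19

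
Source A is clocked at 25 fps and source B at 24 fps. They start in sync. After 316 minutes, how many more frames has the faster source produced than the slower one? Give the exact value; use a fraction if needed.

18960 frames

316 min = 18960 s.
A emits 25 × 18960 = 474000 frames; B emits 24 × 18960 = 455040.
Difference = 18960 frames; B is behind A.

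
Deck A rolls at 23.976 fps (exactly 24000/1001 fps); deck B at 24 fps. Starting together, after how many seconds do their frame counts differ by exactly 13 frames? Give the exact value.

The gap grows by |24 − 24000/1001| = 24/1001 frames per second.
Time for a 13-frame gap: 13 ÷ (24/1001) = 13013/24 s.

13013/24 seconds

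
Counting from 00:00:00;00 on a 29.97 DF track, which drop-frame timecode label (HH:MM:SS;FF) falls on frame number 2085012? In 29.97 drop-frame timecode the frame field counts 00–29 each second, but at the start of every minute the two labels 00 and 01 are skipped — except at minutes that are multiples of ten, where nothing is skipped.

19:19:30;00

Each 10-minute DF block holds 10 × 60 × 30 − 9 × 2 = 17982 frames. 2085012 ÷ 17982 → 115 full blocks, remainder 17082.
Within the partial block the first minute is 1800 frames and each further minute 1798, so 9 further minute boundaries passed. Total skipped labels = 18 × 115 + 2 × 9 = 2088.
Non-drop label index = 2085012 + 2088 = 2087100; at 30 labels/s that is 19:19:30:00, i.e. DF 19:19:30;00.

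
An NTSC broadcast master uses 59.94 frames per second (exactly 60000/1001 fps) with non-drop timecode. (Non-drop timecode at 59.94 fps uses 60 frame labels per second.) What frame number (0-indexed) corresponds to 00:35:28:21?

frame 127701

Total seconds to the label: (0 × 3600 + 35 × 60 + 28) = 2128.
Frame index = 2128 × 60 + 21 = 127701.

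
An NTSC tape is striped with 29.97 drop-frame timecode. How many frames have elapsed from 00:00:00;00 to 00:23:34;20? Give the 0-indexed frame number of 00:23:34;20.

42398

Complete 10-minute blocks: 2, each 17982 frames → 35964.
Remaining 3 whole minutes in the current block: 1800 + 2 × 1798 = 5396 frames.
Within the current minute: 34 × 30 + 20 − 2 = 1038 (labels ;00/;01 skipped at this minute). Total = 35964 + 5396 + 1038 = 42398.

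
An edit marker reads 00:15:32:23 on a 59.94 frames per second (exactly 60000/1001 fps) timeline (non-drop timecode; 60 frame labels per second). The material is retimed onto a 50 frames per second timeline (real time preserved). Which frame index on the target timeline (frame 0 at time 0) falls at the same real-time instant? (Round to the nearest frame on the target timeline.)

frame 46666

Source frame index: (0×3600 + 15×60 + 32) × 60 + 23 = 55943.
Real time: 55943 / (60000/1001) = 55998943/60000 s.
Target frame: (55998943/60000) × (50) = 55998943/1200 ≈ 46665.786 → 46666.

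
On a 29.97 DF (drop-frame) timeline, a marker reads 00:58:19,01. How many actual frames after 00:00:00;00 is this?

104865

As if non-drop at 30 labels/s: (0 × 3600 + 58 × 60 + 19) × 30 + 1 = 104971.
Minute boundaries passed: 58; those not divisible by 10: 58 − 5 = 53; dropped labels = 2 × 53 = 106.
Actual frame index = 104971 − 106 = 104865.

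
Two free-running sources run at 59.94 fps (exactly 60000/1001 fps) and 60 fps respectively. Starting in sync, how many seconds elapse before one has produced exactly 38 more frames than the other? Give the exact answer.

19019/30 seconds

The gap grows by |60 − 60000/1001| = 60/1001 frames per second.
Time for a 38-frame gap: 38 ÷ (60/1001) = 19019/30 s.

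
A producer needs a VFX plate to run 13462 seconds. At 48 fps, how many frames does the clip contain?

646176 frames

Frames = 13462 × 48 = 646176.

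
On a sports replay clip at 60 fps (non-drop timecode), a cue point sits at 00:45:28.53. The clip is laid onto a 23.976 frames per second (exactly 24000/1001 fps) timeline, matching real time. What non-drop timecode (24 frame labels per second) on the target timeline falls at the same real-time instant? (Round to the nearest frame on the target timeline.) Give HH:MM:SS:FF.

Source frame index: (0×3600 + 45×60 + 28) × 60 + 53 = 163733.
Real time: 163733 / (60) = 163733/60 s.
Target frame: (163733/60) × (24000/1001) = 65493200/1001 ≈ 65427.772 → 65428.
At 24 labels/s: frame 65428 → 00:45:26:04.

00:45:26:04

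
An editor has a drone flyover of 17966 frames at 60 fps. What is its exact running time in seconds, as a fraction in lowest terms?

8983/30 seconds

Running time = 17966 ÷ (60) = 17966 × 1/60 = 8983/30 s.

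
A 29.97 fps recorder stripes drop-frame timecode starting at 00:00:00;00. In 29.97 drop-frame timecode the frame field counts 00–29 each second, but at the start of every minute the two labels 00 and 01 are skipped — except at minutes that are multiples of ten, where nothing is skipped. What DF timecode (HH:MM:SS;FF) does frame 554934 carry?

05:08:36;10

Ten DF minutes hold 17982 frames, so frame 554934 lies in block 30 (frames 539460–557441) with 15474 frames into that block.
The block's first minute is 1800 frames and the rest 1798 each; 15474 frames reaches minute 8, so 30 × 18 + 8 × 2 = 556 labels have been skipped so far.
Adding those back, label number 554934 + 556 = 555490 at 30 labels/s is 18516 s + 10 f = 5 h 8 min 36 s frame 10, i.e. 05:08:36;10.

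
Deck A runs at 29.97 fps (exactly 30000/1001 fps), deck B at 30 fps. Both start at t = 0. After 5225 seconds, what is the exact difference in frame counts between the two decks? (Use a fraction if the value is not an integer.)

14250/91 frames

A emits 30000/1001 × 5225 = 14250000/91 frames; B emits 30 × 5225 = 156750.
Difference = 14250/91 frames (≈ 156.5934); B is ahead of A.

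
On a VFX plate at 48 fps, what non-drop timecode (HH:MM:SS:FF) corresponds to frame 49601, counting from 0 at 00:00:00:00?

49601 ÷ 48 = 1033 full seconds, remainder 17 frames.
1033 s = 0 h 17 min 13 s.
Timecode: 00:17:13:17.

00:17:13:17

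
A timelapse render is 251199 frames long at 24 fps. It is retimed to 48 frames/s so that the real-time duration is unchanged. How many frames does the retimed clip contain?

502398 frames

Target frames = source frames × (target rate / source rate) = 251199 × (48)/(24) = 251199 × 2 = 502398.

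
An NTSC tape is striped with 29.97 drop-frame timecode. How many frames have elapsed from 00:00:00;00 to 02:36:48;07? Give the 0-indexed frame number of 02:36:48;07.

281965

As if non-drop at 30 labels/s: (2 × 3600 + 36 × 60 + 48) × 30 + 7 = 282247.
Minute boundaries passed: 156; those not divisible by 10: 156 − 15 = 141; dropped labels = 2 × 141 = 282.
Actual frame index = 282247 − 282 = 281965.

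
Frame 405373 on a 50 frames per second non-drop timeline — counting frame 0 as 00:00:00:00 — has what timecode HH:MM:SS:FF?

02:15:07:23

405373 ÷ 50 = 8107 full seconds, remainder 23 frames.
8107 s = 2 h 15 min 7 s.
Timecode: 02:15:07:23.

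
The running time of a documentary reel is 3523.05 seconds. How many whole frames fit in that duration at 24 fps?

Frames = 3523.05 × 24 = 422766/5 ≈ 84553.2000.
Complete frames: 84553.

84553 frames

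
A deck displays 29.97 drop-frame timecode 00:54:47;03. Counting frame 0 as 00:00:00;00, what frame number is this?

As if non-drop at 30 labels/s: (0 × 3600 + 54 × 60 + 47) × 30 + 3 = 98613.
Minute boundaries passed: 54; those not divisible by 10: 54 − 5 = 49; dropped labels = 2 × 49 = 98.
Actual frame index = 98613 − 98 = 98515.

98515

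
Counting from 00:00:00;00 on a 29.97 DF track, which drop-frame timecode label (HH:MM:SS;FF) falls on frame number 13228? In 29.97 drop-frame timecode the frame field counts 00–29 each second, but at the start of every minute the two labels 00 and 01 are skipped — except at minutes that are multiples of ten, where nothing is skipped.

00:07:21;12

Each 10-minute DF block holds 10 × 60 × 30 − 9 × 2 = 17982 frames. 13228 ÷ 17982 → 0 full blocks, remainder 13228.
Within the partial block the first minute is 1800 frames and each further minute 1798, so 7 further minute boundaries passed. Total skipped labels = 18 × 0 + 2 × 7 = 14.
Non-drop label index = 13228 + 14 = 13242; at 30 labels/s that is 00:07:21:12, i.e. DF 00:07:21;12.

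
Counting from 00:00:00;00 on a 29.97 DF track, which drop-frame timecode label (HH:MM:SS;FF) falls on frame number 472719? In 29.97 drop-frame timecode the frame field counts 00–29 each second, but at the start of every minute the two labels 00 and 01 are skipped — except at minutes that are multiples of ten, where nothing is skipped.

Ten DF minutes hold 17982 frames, so frame 472719 lies in block 26 (frames 467532–485513) with 5187 frames into that block.
The block's first minute is 1800 frames and the rest 1798 each; 5187 frames reaches minute 2, so 26 × 18 + 2 × 2 = 472 labels have been skipped so far.
Adding those back, label number 472719 + 472 = 473191 at 30 labels/s is 15773 s + 1 f = 4 h 22 min 53 s frame 1, i.e. 04:22:53;01.

04:22:53;01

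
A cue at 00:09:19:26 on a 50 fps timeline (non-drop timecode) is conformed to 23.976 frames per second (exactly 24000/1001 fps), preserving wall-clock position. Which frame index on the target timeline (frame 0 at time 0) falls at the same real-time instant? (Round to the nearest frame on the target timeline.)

frame 13415

Source frame index: (0×3600 + 9×60 + 19) × 50 + 26 = 27976.
Real time: 27976 / (50) = 13988/25 s.
Target frame: (13988/25) × (24000/1001) = 1032960/77 ≈ 13415.065 → 13415.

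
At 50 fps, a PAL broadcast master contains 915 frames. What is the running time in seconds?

18.3 seconds

Running time = 915 / (50) = 18.3 s.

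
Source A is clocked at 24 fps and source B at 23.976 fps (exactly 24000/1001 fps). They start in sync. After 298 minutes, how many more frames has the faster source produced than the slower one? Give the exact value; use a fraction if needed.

429120/1001 frames

298 min = 17880 s.
A emits 24 × 17880 = 429120 frames; B emits 24000/1001 × 17880 = 429120000/1001.
Difference = 429120/1001 frames (≈ 428.6913); B is behind A.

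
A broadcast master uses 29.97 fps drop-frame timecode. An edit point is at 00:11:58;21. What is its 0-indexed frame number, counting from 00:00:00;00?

21541

As if non-drop at 30 labels/s: (0 × 3600 + 11 × 60 + 58) × 30 + 21 = 21561.
Minute boundaries passed: 11; those not divisible by 10: 11 − 1 = 10; dropped labels = 2 × 10 = 20.
Actual frame index = 21561 − 20 = 21541.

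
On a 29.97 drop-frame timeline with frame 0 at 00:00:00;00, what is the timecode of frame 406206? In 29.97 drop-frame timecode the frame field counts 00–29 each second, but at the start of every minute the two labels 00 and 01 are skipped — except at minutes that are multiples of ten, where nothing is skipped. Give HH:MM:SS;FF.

03:45:53;22

Ten DF minutes hold 17982 frames, so frame 406206 lies in block 22 (frames 395604–413585) with 10602 frames into that block.
The block's first minute is 1800 frames and the rest 1798 each; 10602 frames reaches minute 5, so 22 × 18 + 5 × 2 = 406 labels have been skipped so far.
Adding those back, label number 406206 + 406 = 406612 at 30 labels/s is 13553 s + 22 f = 3 h 45 min 53 s frame 22, i.e. 03:45:53;22.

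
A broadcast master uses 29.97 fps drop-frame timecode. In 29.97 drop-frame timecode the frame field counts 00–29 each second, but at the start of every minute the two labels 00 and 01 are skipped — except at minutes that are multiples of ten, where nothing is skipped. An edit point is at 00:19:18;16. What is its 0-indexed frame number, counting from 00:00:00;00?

34720

As if non-drop at 30 labels/s: (0 × 3600 + 19 × 60 + 18) × 30 + 16 = 34756.
Minute boundaries passed: 19; those not divisible by 10: 19 − 1 = 18; dropped labels = 2 × 18 = 36.
Actual frame index = 34756 − 36 = 34720.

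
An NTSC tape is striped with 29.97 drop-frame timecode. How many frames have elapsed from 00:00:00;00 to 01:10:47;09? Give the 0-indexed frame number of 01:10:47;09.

Complete 10-minute blocks: 7, each 17982 frames → 125874.
Remaining 0 whole minutes in the current block: 0 frames.
Within the current minute: 47 × 30 + 9 = 1419. Total = 125874 + 0 + 1419 = 127293.

127293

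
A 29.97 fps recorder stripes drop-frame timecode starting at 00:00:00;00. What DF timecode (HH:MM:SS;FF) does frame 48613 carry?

00:27:02;03

Ten DF minutes hold 17982 frames, so frame 48613 lies in block 2 (frames 35964–53945) with 12649 frames into that block.
The block's first minute is 1800 frames and the rest 1798 each; 12649 frames reaches minute 7, so 2 × 18 + 7 × 2 = 50 labels have been skipped so far.
Adding those back, label number 48613 + 50 = 48663 at 30 labels/s is 1622 s + 3 f = 0 h 27 min 2 s frame 3, i.e. 00:27:02;03.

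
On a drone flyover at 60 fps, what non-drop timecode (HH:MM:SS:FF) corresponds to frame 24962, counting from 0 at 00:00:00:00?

00:06:56:02

24962 ÷ 60 = 416 full seconds, remainder 2 frames.
416 s = 0 h 6 min 56 s.
Timecode: 00:06:56:02.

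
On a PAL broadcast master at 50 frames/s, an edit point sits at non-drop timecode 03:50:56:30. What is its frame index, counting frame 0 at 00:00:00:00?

692830

Total seconds to the label: (3 × 3600 + 50 × 60 + 56) = 13856.
Frame index = 13856 × 50 + 30 = 692830.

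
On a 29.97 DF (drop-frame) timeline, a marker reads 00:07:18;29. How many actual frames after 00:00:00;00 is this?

13155

Complete 10-minute blocks: 0, each 17982 frames → 0.
Remaining 7 whole minutes in the current block: 1800 + 6 × 1798 = 12588 frames.
Within the current minute: 18 × 30 + 29 − 2 = 567 (labels ;00/;01 skipped at this minute). Total = 0 + 12588 + 567 = 13155.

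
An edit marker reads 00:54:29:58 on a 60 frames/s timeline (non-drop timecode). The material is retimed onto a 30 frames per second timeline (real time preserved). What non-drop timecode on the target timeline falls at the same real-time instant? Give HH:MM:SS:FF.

Source frame index: (0×3600 + 54×60 + 29) × 60 + 58 = 196198.
Real time: 196198 / (60) = 98099/30 s.
Target frame: (98099/30) × (30) = 98099.
At 30 labels/s: frame 98099 → 00:54:29:29.

00:54:29:29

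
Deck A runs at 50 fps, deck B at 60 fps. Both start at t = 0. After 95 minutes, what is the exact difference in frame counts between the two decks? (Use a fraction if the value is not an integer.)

95 min = 5700 s.
A emits 50 × 5700 = 285000 frames; B emits 60 × 5700 = 342000.
Difference = 57000 frames; B is ahead of A.

57000 frames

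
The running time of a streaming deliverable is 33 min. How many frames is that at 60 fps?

33 min = 1980 s.
Frames = 1980 × 60 = 118800.

118800 frames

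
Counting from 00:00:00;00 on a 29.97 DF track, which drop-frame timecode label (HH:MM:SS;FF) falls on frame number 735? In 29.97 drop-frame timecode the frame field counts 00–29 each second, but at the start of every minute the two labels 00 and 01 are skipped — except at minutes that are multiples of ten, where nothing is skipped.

00:00:24;15

Ten DF minutes hold 17982 frames, so frame 735 lies in block 0 (frames 0–17981) with 735 frames into that block.
The block's first minute is 1800 frames and the rest 1798 each; 735 frames reaches minute 0, so 0 × 18 + 0 × 2 = 0 labels have been skipped so far.
Adding those back, label number 735 + 0 = 735 at 30 labels/s is 24 s + 15 f = 0 h 0 min 24 s frame 15, i.e. 00:00:24;15.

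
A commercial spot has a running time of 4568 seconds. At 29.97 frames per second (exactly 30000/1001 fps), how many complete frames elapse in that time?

136903 frames

Frames = 4568 × 30000/1001 = 137040000/1001 ≈ 136903.0969.
Complete frames: 136903.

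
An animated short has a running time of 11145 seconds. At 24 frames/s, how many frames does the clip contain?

267480 frames

Frames = 11145 × 24 = 267480.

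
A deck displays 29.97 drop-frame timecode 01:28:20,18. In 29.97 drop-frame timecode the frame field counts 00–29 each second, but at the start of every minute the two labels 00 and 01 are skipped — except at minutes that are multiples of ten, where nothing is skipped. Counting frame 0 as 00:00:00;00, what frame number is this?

Complete 10-minute blocks: 8, each 17982 frames → 143856.
Remaining 8 whole minutes in the current block: 1800 + 7 × 1798 = 14386 frames.
Within the current minute: 20 × 30 + 18 − 2 = 616 (labels ;00/;01 skipped at this minute). Total = 143856 + 14386 + 616 = 158858.

158858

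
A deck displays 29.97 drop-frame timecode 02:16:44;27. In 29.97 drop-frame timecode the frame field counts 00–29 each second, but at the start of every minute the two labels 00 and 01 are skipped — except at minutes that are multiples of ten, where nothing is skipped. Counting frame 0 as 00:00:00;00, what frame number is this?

245901

As if non-drop at 30 labels/s: (2 × 3600 + 16 × 60 + 44) × 30 + 27 = 246147.
Minute boundaries passed: 136; those not divisible by 10: 136 − 13 = 123; dropped labels = 2 × 123 = 246.
Actual frame index = 246147 − 246 = 245901.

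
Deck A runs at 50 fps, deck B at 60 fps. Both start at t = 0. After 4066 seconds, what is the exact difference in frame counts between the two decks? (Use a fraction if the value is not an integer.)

A emits 50 × 4066 = 203300 frames; B emits 60 × 4066 = 243960.
Difference = 40660 frames; B is ahead of A.

40660 frames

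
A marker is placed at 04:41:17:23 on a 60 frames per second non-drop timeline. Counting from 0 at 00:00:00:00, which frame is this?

Total seconds to the label: (4 × 3600 + 41 × 60 + 17) = 16877.
Frame index = 16877 × 60 + 23 = 1012643.

frame 1012643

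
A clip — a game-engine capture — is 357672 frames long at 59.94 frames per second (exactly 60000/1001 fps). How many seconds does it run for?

Running time = 357672 / (60000/1001) = 5967.1612 s.

5967.1612 seconds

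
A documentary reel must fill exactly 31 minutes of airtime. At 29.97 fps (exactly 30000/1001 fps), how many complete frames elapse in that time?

31 min = 1860 s.
Frames = 1860 × 30000/1001 = 55800000/1001 ≈ 55744.2557.
Complete frames: 55744.

55744 frames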